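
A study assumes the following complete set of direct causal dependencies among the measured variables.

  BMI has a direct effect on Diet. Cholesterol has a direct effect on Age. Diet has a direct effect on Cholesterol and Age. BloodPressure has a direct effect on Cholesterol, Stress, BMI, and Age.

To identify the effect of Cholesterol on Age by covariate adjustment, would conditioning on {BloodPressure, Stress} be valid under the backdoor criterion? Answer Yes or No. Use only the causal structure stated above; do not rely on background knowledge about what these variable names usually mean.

No

Backdoor paths from Cholesterol to Age (paths whose first edge points into Cholesterol):
  P1: Cholesterol <- BloodPressure -> BMI -> Diet -> Age
  P2: Cholesterol <- BloodPressure -> Age
  P3: Cholesterol <- Diet <- BMI <- BloodPressure -> Age
  P4: Cholesterol <- Diet -> Age
Condition 1 (no descendant of Cholesterol in the set): holds — descendants of Cholesterol are {Age}; none are in {BloodPressure, Stress}.
Condition 2 (every backdoor path blocked by {BloodPressure, Stress}):
  P1: blocked at fork node BloodPressure ∈ conditioning set.
  P2: blocked at fork node BloodPressure ∈ conditioning set.
  P3: blocked at fork node BloodPressure ∈ conditioning set.
  P4: open — no interior node is in the conditioning set.
{BloodPressure, Stress} does not satisfy the backdoor criterion.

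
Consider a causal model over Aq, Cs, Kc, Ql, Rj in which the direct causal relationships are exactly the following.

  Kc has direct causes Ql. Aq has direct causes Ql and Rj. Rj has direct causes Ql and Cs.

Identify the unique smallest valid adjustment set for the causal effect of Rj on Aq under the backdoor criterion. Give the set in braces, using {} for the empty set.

Variables eligible for adjustment (non-descendants of Rj, excluding Rj and Aq): {Cs, Kc, Ql}.
Backdoor paths from Rj to Aq:
  P1: Rj <- Ql -> Aq
The empty set is not sufficient: P1 (Rj <- Ql -> Aq) has no collider blocking it and no conditioned non-collider, so it is open.
Try {Ql}:
  P1: blocked at fork node Ql ∈ conditioning set.
{Ql} contains no descendant of Rj and blocks every backdoor path.
No other singleton works — e.g. {Cs} leaves P1 open — so {Ql} is the unique smallest valid adjustment set.

{Ql}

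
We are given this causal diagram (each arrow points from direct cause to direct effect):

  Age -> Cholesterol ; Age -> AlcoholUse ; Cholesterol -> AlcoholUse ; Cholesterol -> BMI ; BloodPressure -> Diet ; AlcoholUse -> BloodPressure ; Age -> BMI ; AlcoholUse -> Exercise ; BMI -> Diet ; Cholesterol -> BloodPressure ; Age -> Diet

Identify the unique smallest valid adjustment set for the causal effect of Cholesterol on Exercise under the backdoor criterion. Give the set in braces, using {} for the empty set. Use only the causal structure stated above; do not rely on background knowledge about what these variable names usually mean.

Variables eligible for adjustment (non-descendants of Cholesterol, excluding Cholesterol and Exercise): {Age}.
Backdoor paths from Cholesterol to Exercise:
  P1: Cholesterol <- Age -> BMI -> Diet <- BloodPressure <- AlcoholUse -> Exercise
  P2: Cholesterol <- Age -> AlcoholUse -> Exercise
  P3: Cholesterol <- Age -> Diet <- BloodPressure <- AlcoholUse -> Exercise
The empty set is not sufficient: P2 (Cholesterol <- Age -> AlcoholUse -> Exercise) has no collider blocking it and no conditioned non-collider, so it is open.
Try {Age}:
  P1: blocked at fork node Age ∈ conditioning set.
  P2: blocked at fork node Age ∈ conditioning set.
  P3: blocked at fork node Age ∈ conditioning set.
{Age} contains no descendant of Cholesterol and blocks every backdoor path.
{Age} is the unique smallest valid adjustment set.

{Age}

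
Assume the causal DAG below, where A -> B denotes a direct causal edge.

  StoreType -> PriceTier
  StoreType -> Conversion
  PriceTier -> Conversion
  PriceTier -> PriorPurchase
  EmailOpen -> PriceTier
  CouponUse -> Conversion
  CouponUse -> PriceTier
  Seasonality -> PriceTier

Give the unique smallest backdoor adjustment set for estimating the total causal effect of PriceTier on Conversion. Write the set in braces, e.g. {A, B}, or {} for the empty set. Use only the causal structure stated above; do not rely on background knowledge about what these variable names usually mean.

{CouponUse, StoreType}

Variables eligible for adjustment (non-descendants of PriceTier, excluding PriceTier and Conversion): {CouponUse, EmailOpen, Seasonality, StoreType}.
Backdoor paths from PriceTier to Conversion:
  P1: PriceTier <- StoreType -> Conversion
  P2: PriceTier <- CouponUse -> Conversion
The empty set is not sufficient: P1 (PriceTier <- StoreType -> Conversion) has no collider blocking it and no conditioned non-collider, so it is open.
Try {CouponUse, StoreType}:
  P1: blocked at fork node StoreType ∈ conditioning set.
  P2: blocked at fork node CouponUse ∈ conditioning set.
{CouponUse, StoreType} contains no descendant of PriceTier and blocks every backdoor path.
Every element of {CouponUse, StoreType} is needed (dropping CouponUse leaves P2 open; dropping StoreType leaves P1 open), so no proper subset is valid.
Among all size-2 subsets of the eligible variables, only {CouponUse, StoreType} blocks every backdoor path, so it is the unique smallest valid adjustment set.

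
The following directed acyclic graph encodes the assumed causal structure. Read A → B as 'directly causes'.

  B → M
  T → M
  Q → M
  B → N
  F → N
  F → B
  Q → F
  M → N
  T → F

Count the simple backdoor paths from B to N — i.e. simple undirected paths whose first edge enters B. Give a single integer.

3

A backdoor path from B to N is any simple undirected path whose first edge points into B (i.e. leaves B via a parent).
Parents of B: {F}.
Enumerating:
  P1: B <- F <- T -> M -> N
  P2: B <- F <- Q -> M -> N
  P3: B <- F -> N
That exhausts the simple backdoor paths. Count: 3.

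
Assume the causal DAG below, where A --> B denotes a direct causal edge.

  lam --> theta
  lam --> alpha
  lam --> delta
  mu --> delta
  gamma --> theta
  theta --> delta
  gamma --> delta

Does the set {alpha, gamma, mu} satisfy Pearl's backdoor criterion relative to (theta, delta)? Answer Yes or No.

No

Backdoor paths from theta to delta (paths whose first edge points into theta):
  P1: theta <- lam -> delta
  P2: theta <- gamma -> delta
Condition 1 (no descendant of theta in the set): holds — descendants of theta are {delta}; none are in {alpha, gamma, mu}.
Condition 2 (every backdoor path blocked by {alpha, gamma, mu}):
  P1: open — no interior node is in the conditioning set.
  P2: blocked at fork node gamma ∈ conditioning set.
{alpha, gamma, mu} does not satisfy the backdoor criterion.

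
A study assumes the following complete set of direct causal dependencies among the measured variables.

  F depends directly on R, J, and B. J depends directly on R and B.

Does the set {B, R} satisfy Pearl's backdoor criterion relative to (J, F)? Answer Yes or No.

Backdoor paths from J to F (paths whose first edge points into J):
  P1: J <- R -> F
  P2: J <- B -> F
Condition 1 (no descendant of J in the set): holds — descendants of J are {F}; none are in {B, R}.
Condition 2 (every backdoor path blocked by {B, R}):
  P1: blocked at fork node R ∈ conditioning set.
  P2: blocked at fork node B ∈ conditioning set.
{B, R} satisfies the backdoor criterion.

Yes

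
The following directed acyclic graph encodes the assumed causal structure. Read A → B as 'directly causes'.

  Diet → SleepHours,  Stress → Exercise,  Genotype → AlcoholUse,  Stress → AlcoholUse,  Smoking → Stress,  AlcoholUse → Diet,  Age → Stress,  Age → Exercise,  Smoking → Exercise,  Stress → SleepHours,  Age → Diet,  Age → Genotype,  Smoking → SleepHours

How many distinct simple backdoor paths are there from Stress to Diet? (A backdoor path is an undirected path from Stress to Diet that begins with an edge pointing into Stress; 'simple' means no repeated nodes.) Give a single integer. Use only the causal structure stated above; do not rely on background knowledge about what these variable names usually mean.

6

A backdoor path from Stress to Diet is any simple undirected path whose first edge points into Stress (i.e. leaves Stress via a parent).
Parents of Stress: {Age, Smoking}.
Enumerating:
  P1: Stress <- Smoking -> Exercise <- Age -> Genotype -> AlcoholUse -> Diet
  P2: Stress <- Smoking -> Exercise <- Age -> Diet
  P3: Stress <- Smoking -> SleepHours <- Diet
  P4: Stress <- Age -> Genotype -> AlcoholUse -> Diet
  P5: Stress <- Age -> Exercise <- Smoking -> SleepHours <- Diet
  P6: Stress <- Age -> Diet
That exhausts the simple backdoor paths. Count: 6.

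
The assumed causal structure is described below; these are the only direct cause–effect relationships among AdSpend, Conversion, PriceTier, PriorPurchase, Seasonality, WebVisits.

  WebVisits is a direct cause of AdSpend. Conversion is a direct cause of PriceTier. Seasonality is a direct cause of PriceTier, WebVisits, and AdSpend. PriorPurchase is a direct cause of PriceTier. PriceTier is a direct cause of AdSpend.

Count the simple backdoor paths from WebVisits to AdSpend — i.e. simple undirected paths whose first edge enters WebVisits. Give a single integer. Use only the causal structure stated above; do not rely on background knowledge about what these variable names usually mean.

A backdoor path from WebVisits to AdSpend is any simple undirected path whose first edge points into WebVisits (i.e. leaves WebVisits via a parent).
Parents of WebVisits: {Seasonality}.
Enumerating:
  P1: WebVisits <- Seasonality -> PriceTier -> AdSpend
  P2: WebVisits <- Seasonality -> AdSpend
That exhausts the simple backdoor paths. Count: 2.

2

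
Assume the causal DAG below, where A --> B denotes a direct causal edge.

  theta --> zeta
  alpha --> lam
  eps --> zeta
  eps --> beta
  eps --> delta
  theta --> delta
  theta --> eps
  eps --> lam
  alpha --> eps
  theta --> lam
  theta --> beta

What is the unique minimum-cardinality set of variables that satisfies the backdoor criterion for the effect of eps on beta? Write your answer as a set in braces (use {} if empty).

{theta}

Variables eligible for adjustment (non-descendants of eps, excluding eps and beta): {alpha, theta}.
Backdoor paths from eps to beta:
  P1: eps <- alpha -> lam <- theta -> beta
  P2: eps <- theta -> beta
The empty set is not sufficient: P2 (eps <- theta -> beta) has no collider blocking it and no conditioned non-collider, so it is open.
Try {theta}:
  P1: blocked at collider lam (neither it nor any descendant is in the conditioning set).
  P2: blocked at fork node theta ∈ conditioning set.
{theta} contains no descendant of eps and blocks every backdoor path.
No other singleton works — e.g. {alpha} leaves P2 open — so {theta} is the unique smallest valid adjustment set.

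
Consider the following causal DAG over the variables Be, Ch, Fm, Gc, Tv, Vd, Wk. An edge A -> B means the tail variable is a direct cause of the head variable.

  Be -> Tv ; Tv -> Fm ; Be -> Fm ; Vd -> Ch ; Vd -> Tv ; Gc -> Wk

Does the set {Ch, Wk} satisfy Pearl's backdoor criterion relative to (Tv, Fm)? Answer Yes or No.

No

Backdoor paths from Tv to Fm (paths whose first edge points into Tv):
  P1: Tv <- Be -> Fm
Condition 1 (no descendant of Tv in the set): holds — descendants of Tv are {Fm}; none are in {Ch, Wk}.
Condition 2 (every backdoor path blocked by {Ch, Wk}):
  P1: open — no interior node is in the conditioning set.
{Ch, Wk} does not satisfy the backdoor criterion.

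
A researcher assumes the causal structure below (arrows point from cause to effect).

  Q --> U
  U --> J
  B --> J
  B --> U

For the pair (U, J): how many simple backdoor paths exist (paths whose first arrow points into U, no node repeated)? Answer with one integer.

A backdoor path from U to J is any simple undirected path whose first edge points into U (i.e. leaves U via a parent).
Parents of U: {B, Q}.
Enumerating:
  P1: U <- B -> J
That exhausts the simple backdoor paths. Count: 1.

1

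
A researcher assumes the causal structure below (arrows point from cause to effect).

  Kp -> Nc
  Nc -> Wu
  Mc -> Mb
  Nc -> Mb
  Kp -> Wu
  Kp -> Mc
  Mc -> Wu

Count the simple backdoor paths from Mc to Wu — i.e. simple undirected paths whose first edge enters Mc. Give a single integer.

A backdoor path from Mc to Wu is any simple undirected path whose first edge points into Mc (i.e. leaves Mc via a parent).
Parents of Mc: {Kp}.
Enumerating:
  P1: Mc <- Kp -> Nc -> Wu
  P2: Mc <- Kp -> Wu
That exhausts the simple backdoor paths. Count: 2.

2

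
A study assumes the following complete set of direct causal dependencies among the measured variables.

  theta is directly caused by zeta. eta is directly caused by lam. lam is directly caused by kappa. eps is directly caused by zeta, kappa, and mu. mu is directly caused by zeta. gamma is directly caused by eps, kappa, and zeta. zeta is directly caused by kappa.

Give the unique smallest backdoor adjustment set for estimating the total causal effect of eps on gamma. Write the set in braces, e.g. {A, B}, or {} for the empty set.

Variables eligible for adjustment (non-descendants of eps, excluding eps and gamma): {eta, kappa, lam, mu, theta, zeta}.
Backdoor paths from eps to gamma:
  P1: eps <- kappa -> zeta -> gamma
  P2: eps <- kappa -> gamma
  P3: eps <- zeta <- kappa -> gamma
  P4: eps <- zeta -> gamma
  P5: eps <- mu <- zeta <- kappa -> gamma
  P6: eps <- mu <- zeta -> gamma
The empty set is not sufficient: P1 (eps <- kappa -> zeta -> gamma) has no collider blocking it and no conditioned non-collider, so it is open.
Try {kappa, zeta}:
  P1: blocked at fork node kappa ∈ conditioning set.
  P2: blocked at fork node kappa ∈ conditioning set.
  P3: blocked at chain node zeta ∈ conditioning set.
  P4: blocked at fork node zeta ∈ conditioning set.
  P5: blocked at chain node zeta ∈ conditioning set.
  P6: blocked at fork node zeta ∈ conditioning set.
{kappa, zeta} contains no descendant of eps and blocks every backdoor path.
Every element of {kappa, zeta} is needed (dropping kappa leaves P2 open; dropping zeta leaves P4 open), so no proper subset is valid.
Among all size-2 subsets of the eligible variables, only {kappa, zeta} blocks every backdoor path, so it is the unique smallest valid adjustment set.

{kappa, zeta}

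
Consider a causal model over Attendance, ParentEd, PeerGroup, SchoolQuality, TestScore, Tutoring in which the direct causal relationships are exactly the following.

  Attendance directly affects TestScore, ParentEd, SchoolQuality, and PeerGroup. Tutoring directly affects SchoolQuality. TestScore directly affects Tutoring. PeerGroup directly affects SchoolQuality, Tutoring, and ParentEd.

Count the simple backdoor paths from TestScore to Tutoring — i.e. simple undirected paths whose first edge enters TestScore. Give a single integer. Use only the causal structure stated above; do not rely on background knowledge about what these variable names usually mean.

A backdoor path from TestScore to Tutoring is any simple undirected path whose first edge points into TestScore (i.e. leaves TestScore via a parent).
Parents of TestScore: {Attendance}.
Enumerating:
  P1: TestScore <- Attendance -> PeerGroup -> Tutoring
  P2: TestScore <- Attendance -> PeerGroup -> SchoolQuality <- Tutoring
  P3: TestScore <- Attendance -> ParentEd <- PeerGroup -> Tutoring
  P4: TestScore <- Attendance -> ParentEd <- PeerGroup -> SchoolQuality <- Tutoring
  P5: TestScore <- Attendance -> SchoolQuality <- PeerGroup -> Tutoring
  P6: TestScore <- Attendance -> SchoolQuality <- Tutoring
That exhausts the simple backdoor paths. Count: 6.

6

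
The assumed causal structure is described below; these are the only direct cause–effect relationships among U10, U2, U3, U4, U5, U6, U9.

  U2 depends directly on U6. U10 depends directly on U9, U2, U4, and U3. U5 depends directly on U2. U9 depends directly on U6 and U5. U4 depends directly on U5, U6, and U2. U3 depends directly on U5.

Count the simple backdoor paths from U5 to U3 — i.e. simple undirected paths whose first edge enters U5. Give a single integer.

A backdoor path from U5 to U3 is any simple undirected path whose first edge points into U5 (i.e. leaves U5 via a parent).
Parents of U5: {U2}.
Enumerating:
  P1: U5 <- U2 <- U6 -> U9 -> U10 <- U3
  P2: U5 <- U2 <- U6 -> U4 -> U10 <- U3
  P3: U5 <- U2 -> U4 <- U6 -> U9 -> U10 <- U3
  P4: U5 <- U2 -> U4 -> U10 <- U3
  P5: U5 <- U2 -> U10 <- U3
That exhausts the simple backdoor paths. Count: 5.

5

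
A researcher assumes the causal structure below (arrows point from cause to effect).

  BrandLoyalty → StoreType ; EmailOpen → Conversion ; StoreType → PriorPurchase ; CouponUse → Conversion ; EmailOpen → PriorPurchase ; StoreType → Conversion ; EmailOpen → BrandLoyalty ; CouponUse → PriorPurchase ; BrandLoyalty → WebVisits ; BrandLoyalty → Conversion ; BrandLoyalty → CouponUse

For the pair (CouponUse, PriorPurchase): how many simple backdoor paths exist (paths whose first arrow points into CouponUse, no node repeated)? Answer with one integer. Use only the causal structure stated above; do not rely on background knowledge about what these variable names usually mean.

A backdoor path from CouponUse to PriorPurchase is any simple undirected path whose first edge points into CouponUse (i.e. leaves CouponUse via a parent).
Parents of CouponUse: {BrandLoyalty}.
Enumerating:
  P1: CouponUse <- BrandLoyalty <- EmailOpen -> PriorPurchase
  P2: CouponUse <- BrandLoyalty <- EmailOpen -> Conversion <- StoreType -> PriorPurchase
  P3: CouponUse <- BrandLoyalty -> StoreType -> PriorPurchase
  P4: CouponUse <- BrandLoyalty -> StoreType -> Conversion <- EmailOpen -> PriorPurchase
  P5: CouponUse <- BrandLoyalty -> Conversion <- EmailOpen -> PriorPurchase
  P6: CouponUse <- BrandLoyalty -> Conversion <- StoreType -> PriorPurchase
That exhausts the simple backdoor paths. Count: 6.

6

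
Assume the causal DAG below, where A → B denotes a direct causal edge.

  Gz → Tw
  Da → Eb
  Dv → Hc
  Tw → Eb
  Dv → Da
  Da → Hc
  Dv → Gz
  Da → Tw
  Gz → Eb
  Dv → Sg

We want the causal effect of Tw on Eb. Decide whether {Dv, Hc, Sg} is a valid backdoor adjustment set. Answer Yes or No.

Backdoor paths from Tw to Eb (paths whose first edge points into Tw):
  P1: Tw <- Da <- Dv -> Gz -> Eb
  P2: Tw <- Da -> Hc <- Dv -> Gz -> Eb
  P3: Tw <- Da -> Eb
  P4: Tw <- Gz <- Dv -> Da -> Eb
  P5: Tw <- Gz <- Dv -> Hc <- Da -> Eb
  P6: Tw <- Gz -> Eb
Condition 1 (no descendant of Tw in the set): holds — descendants of Tw are {Eb}; none are in {Dv, Hc, Sg}.
Condition 2 (every backdoor path blocked by {Dv, Hc, Sg}):
  P1: blocked at fork node Dv ∈ conditioning set.
  P2: blocked at fork node Dv ∈ conditioning set.
  P3: open — no interior node is in the conditioning set.
  P4: blocked at fork node Dv ∈ conditioning set.
  P5: blocked at fork node Dv ∈ conditioning set.
  P6: open — no interior node is in the conditioning set.
{Dv, Hc, Sg} does not satisfy the backdoor criterion.

No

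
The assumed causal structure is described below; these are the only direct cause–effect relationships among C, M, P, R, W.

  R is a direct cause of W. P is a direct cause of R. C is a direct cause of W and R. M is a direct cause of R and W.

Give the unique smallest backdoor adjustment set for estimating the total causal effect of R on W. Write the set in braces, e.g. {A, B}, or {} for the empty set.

Variables eligible for adjustment (non-descendants of R, excluding R and W): {C, M, P}.
Backdoor paths from R to W:
  P1: R <- C -> W
  P2: R <- M -> W
The empty set is not sufficient: P1 (R <- C -> W) has no collider blocking it and no conditioned non-collider, so it is open.
Try {C, M}:
  P1: blocked at fork node C ∈ conditioning set.
  P2: blocked at fork node M ∈ conditioning set.
{C, M} contains no descendant of R and blocks every backdoor path.
Every element of {C, M} is needed (dropping C leaves P1 open; dropping M leaves P2 open), so no proper subset is valid.
Among all size-2 subsets of the eligible variables, only {C, M} blocks every backdoor path, so it is the unique smallest valid adjustment set.

{C, M}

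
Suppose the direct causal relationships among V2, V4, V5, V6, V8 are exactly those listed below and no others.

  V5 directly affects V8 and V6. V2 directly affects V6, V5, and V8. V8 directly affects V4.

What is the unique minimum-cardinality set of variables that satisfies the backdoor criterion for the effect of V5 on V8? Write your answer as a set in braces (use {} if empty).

{V2}

Variables eligible for adjustment (non-descendants of V5, excluding V5 and V8): {V2}.
Backdoor paths from V5 to V8:
  P1: V5 <- V2 -> V8
The empty set is not sufficient: P1 (V5 <- V2 -> V8) has no collider blocking it and no conditioned non-collider, so it is open.
Try {V2}:
  P1: blocked at fork node V2 ∈ conditioning set.
{V2} contains no descendant of V5 and blocks every backdoor path.
{V2} is the unique smallest valid adjustment set.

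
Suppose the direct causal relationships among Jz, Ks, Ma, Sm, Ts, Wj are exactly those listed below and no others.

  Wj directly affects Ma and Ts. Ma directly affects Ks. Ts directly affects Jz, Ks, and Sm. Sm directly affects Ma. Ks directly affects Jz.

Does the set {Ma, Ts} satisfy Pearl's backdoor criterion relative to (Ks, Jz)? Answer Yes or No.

Yes

Backdoor paths from Ks to Jz (paths whose first edge points into Ks):
  P1: Ks <- Ts -> Jz
  P2: Ks <- Ma <- Wj -> Ts -> Jz
  P3: Ks <- Ma <- Sm <- Ts -> Jz
Condition 1 (no descendant of Ks in the set): holds — descendants of Ks are {Jz}; none are in {Ma, Ts}.
Condition 2 (every backdoor path blocked by {Ma, Ts}):
  P1: blocked at fork node Ts ∈ conditioning set.
  P2: blocked at chain node Ma ∈ conditioning set.
  P3: blocked at chain node Ma ∈ conditioning set.
{Ma, Ts} satisfies the backdoor criterion.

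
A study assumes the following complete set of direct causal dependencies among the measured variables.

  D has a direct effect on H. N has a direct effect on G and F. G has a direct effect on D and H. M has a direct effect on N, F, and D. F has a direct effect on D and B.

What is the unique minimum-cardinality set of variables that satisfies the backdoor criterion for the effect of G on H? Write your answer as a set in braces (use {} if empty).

Variables eligible for adjustment (non-descendants of G, excluding G and H): {B, F, M, N}.
Backdoor paths from G to H:
  P1: G <- N <- M -> F -> D -> H
  P2: G <- N <- M -> D -> H
  P3: G <- N -> F <- M -> D -> H
  P4: G <- N -> F -> D -> H
The empty set is not sufficient: P1 (G <- N <- M -> F -> D -> H) has no collider blocking it and no conditioned non-collider, so it is open.
Try {N}:
  P1: blocked at chain node N ∈ conditioning set.
  P2: blocked at chain node N ∈ conditioning set.
  P3: blocked at fork node N ∈ conditioning set.
  P4: blocked at fork node N ∈ conditioning set.
{N} contains no descendant of G and blocks every backdoor path.
No other singleton works — e.g. {M} leaves P4 open — so {N} is the unique smallest valid adjustment set.

{N}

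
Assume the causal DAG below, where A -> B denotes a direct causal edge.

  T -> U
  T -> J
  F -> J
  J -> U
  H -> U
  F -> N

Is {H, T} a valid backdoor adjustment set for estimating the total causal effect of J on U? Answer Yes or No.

Backdoor paths from J to U (paths whose first edge points into J):
  P1: J <- T -> U
Condition 1 (no descendant of J in the set): holds — descendants of J are {U}; none are in {H, T}.
Condition 2 (every backdoor path blocked by {H, T}):
  P1: blocked at fork node T ∈ conditioning set.
{H, T} satisfies the backdoor criterion.

Yes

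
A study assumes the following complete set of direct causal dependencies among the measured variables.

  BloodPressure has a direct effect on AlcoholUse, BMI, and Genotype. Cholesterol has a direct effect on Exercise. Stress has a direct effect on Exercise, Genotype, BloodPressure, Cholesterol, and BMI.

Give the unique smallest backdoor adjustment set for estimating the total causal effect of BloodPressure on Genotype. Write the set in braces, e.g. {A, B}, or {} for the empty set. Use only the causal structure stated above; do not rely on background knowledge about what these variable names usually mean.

Variables eligible for adjustment (non-descendants of BloodPressure, excluding BloodPressure and Genotype): {Cholesterol, Exercise, Stress}.
Backdoor paths from BloodPressure to Genotype:
  P1: BloodPressure <- Stress -> Genotype
The empty set is not sufficient: P1 (BloodPressure <- Stress -> Genotype) has no collider blocking it and no conditioned non-collider, so it is open.
Try {Stress}:
  P1: blocked at fork node Stress ∈ conditioning set.
{Stress} contains no descendant of BloodPressure and blocks every backdoor path.
No other singleton works — e.g. {Cholesterol} leaves P1 open — so {Stress} is the unique smallest valid adjustment set.

{Stress}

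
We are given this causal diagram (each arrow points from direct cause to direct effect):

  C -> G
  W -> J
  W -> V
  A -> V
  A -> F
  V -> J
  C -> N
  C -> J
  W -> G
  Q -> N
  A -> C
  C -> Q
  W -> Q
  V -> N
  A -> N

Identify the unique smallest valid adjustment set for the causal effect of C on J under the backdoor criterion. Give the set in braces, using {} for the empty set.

{A}

Variables eligible for adjustment (non-descendants of C, excluding C and J): {A, F, V, W}.
Backdoor paths from C to J:
  P1: C <- A -> V <- W -> J
  P2: C <- A -> V -> J
  P3: C <- A -> V -> N <- Q <- W -> J
  P4: C <- A -> N <- V <- W -> J
  P5: C <- A -> N <- V -> J
  P6: C <- A -> N <- Q <- W -> V -> J
  P7: C <- A -> N <- Q <- W -> J
The empty set is not sufficient: P2 (C <- A -> V -> J) has no collider blocking it and no conditioned non-collider, so it is open.
Try {A}:
  P1: blocked at fork node A ∈ conditioning set.
  P2: blocked at fork node A ∈ conditioning set.
  P3: blocked at fork node A ∈ conditioning set.
  P4: blocked at fork node A ∈ conditioning set.
  P5: blocked at fork node A ∈ conditioning set.
  P6: blocked at fork node A ∈ conditioning set.
  P7: blocked at fork node A ∈ conditioning set.
{A} contains no descendant of C and blocks every backdoor path.
No other singleton works — e.g. {W} leaves P2 open — so {A} is the unique smallest valid adjustment set.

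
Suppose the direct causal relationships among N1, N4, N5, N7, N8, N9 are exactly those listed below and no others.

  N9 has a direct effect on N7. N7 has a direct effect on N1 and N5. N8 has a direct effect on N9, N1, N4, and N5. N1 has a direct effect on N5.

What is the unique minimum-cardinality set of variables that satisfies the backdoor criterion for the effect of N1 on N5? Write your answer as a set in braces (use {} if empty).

{N7, N8}

Variables eligible for adjustment (non-descendants of N1, excluding N1 and N5): {N4, N7, N8, N9}.
Backdoor paths from N1 to N5:
  P1: N1 <- N8 -> N9 -> N7 -> N5
  P2: N1 <- N8 -> N5
  P3: N1 <- N7 <- N9 <- N8 -> N5
  P4: N1 <- N7 -> N5
The empty set is not sufficient: P1 (N1 <- N8 -> N9 -> N7 -> N5) has no collider blocking it and no conditioned non-collider, so it is open.
Try {N7, N8}:
  P1: blocked at fork node N8 ∈ conditioning set.
  P2: blocked at fork node N8 ∈ conditioning set.
  P3: blocked at chain node N7 ∈ conditioning set.
  P4: blocked at fork node N7 ∈ conditioning set.
{N7, N8} contains no descendant of N1 and blocks every backdoor path.
Every element of {N7, N8} is needed (dropping N7 leaves P4 open; dropping N8 leaves P2 open), so no proper subset is valid.
Among all size-2 subsets of the eligible variables, only {N7, N8} blocks every backdoor path, so it is the unique smallest valid adjustment set.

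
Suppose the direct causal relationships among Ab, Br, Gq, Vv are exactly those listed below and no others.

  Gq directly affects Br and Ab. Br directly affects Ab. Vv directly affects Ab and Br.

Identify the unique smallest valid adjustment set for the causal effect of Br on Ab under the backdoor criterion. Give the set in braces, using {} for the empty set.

Variables eligible for adjustment (non-descendants of Br, excluding Br and Ab): {Gq, Vv}.
Backdoor paths from Br to Ab:
  P1: Br <- Vv -> Ab
  P2: Br <- Gq -> Ab
The empty set is not sufficient: P1 (Br <- Vv -> Ab) has no collider blocking it and no conditioned non-collider, so it is open.
Try {Gq, Vv}:
  P1: blocked at fork node Vv ∈ conditioning set.
  P2: blocked at fork node Gq ∈ conditioning set.
{Gq, Vv} contains no descendant of Br and blocks every backdoor path.
Every element of {Gq, Vv} is needed (dropping Gq leaves P2 open; dropping Vv leaves P1 open), so no proper subset is valid.
Among all size-2 subsets of the eligible variables, only {Gq, Vv} blocks every backdoor path, so it is the unique smallest valid adjustment set.

{Gq, Vv}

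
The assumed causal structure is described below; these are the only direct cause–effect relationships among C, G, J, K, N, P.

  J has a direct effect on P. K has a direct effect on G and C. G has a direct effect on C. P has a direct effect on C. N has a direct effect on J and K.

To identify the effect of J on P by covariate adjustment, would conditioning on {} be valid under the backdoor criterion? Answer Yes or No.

Yes

Backdoor paths from J to P (paths whose first edge points into J):
  P1: J <- N -> K -> G -> C <- P
  P2: J <- N -> K -> C <- P
Condition 1 (no descendant of J in the set): holds — descendants of J are {C, P}; none are in {}.
Condition 2 (every backdoor path blocked by {}):
  P1: blocked at collider C (neither it nor any descendant is in the conditioning set).
  P2: blocked at collider C (neither it nor any descendant is in the conditioning set).
{} satisfies the backdoor criterion.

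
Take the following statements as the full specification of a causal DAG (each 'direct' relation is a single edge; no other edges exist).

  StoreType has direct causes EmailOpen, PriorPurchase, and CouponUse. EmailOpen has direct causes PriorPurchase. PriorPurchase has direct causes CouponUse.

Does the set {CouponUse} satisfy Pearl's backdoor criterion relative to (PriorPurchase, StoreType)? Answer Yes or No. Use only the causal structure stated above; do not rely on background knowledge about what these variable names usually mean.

Yes

Backdoor paths from PriorPurchase to StoreType (paths whose first edge points into PriorPurchase):
  P1: PriorPurchase <- CouponUse -> StoreType
Condition 1 (no descendant of PriorPurchase in the set): holds — descendants of PriorPurchase are {EmailOpen, StoreType}; none are in {CouponUse}.
Condition 2 (every backdoor path blocked by {CouponUse}):
  P1: blocked at fork node CouponUse ∈ conditioning set.
{CouponUse} satisfies the backdoor criterion.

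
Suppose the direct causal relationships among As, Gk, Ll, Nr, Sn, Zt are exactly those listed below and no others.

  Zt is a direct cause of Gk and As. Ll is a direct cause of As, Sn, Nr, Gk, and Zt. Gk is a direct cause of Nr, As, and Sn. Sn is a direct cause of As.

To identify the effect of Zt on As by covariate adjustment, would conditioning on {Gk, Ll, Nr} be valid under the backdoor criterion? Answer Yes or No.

No

Backdoor paths from Zt to As (paths whose first edge points into Zt):
  P1: Zt <- Ll -> Gk -> Sn -> As
  P2: Zt <- Ll -> Gk -> As
  P3: Zt <- Ll -> Sn <- Gk -> As
  P4: Zt <- Ll -> Sn -> As
  P5: Zt <- Ll -> Nr <- Gk -> Sn -> As
  P6: Zt <- Ll -> Nr <- Gk -> As
  P7: Zt <- Ll -> As
Condition 1 (no descendant of Zt in the set): FAILS — Gk and Nr are descendants of Zt.
Condition 2 (every backdoor path blocked by {Gk, Ll, Nr}):
  P1: blocked at fork node Ll ∈ conditioning set.
  P2: blocked at fork node Ll ∈ conditioning set.
  P3: blocked at fork node Ll ∈ conditioning set.
  P4: blocked at fork node Ll ∈ conditioning set.
  P5: blocked at fork node Ll ∈ conditioning set.
  P6: blocked at fork node Ll ∈ conditioning set.
  P7: blocked at fork node Ll ∈ conditioning set.
{Gk, Ll, Nr} does not satisfy the backdoor criterion.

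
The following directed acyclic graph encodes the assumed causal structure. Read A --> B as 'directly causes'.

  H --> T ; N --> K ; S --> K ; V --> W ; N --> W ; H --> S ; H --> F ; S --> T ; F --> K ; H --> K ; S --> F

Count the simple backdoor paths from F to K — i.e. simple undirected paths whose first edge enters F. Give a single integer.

6

A backdoor path from F to K is any simple undirected path whose first edge points into F (i.e. leaves F via a parent).
Parents of F: {H, S}.
Enumerating:
  P1: F <- H -> S -> K
  P2: F <- H -> T <- S -> K
  P3: F <- H -> K
  P4: F <- S <- H -> K
  P5: F <- S -> T <- H -> K
  P6: F <- S -> K
That exhausts the simple backdoor paths. Count: 6.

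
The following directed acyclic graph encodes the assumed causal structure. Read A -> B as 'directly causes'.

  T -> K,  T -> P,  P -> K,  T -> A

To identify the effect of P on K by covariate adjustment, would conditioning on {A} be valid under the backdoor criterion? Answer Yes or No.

No

Backdoor paths from P to K (paths whose first edge points into P):
  P1: P <- T -> K
Condition 1 (no descendant of P in the set): holds — descendants of P are {K}; none are in {A}.
Condition 2 (every backdoor path blocked by {A}):
  P1: open — no interior node is in the conditioning set.
{A} does not satisfy the backdoor criterion.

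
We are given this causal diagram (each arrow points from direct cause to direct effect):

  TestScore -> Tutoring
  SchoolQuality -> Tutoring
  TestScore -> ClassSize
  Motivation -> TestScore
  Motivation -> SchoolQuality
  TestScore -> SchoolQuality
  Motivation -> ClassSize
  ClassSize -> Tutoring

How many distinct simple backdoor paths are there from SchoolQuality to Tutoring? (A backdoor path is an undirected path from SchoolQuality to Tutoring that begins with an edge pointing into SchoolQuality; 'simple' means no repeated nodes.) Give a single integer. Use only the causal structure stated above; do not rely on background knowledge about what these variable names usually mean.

A backdoor path from SchoolQuality to Tutoring is any simple undirected path whose first edge points into SchoolQuality (i.e. leaves SchoolQuality via a parent).
Parents of SchoolQuality: {Motivation, TestScore}.
Enumerating:
  P1: SchoolQuality <- Motivation -> TestScore -> ClassSize -> Tutoring
  P2: SchoolQuality <- Motivation -> TestScore -> Tutoring
  P3: SchoolQuality <- Motivation -> ClassSize <- TestScore -> Tutoring
  P4: SchoolQuality <- Motivation -> ClassSize -> Tutoring
  P5: SchoolQuality <- TestScore <- Motivation -> ClassSize -> Tutoring
  P6: SchoolQuality <- TestScore -> ClassSize -> Tutoring
  P7: SchoolQuality <- TestScore -> Tutoring
That exhausts the simple backdoor paths. Count: 7.

7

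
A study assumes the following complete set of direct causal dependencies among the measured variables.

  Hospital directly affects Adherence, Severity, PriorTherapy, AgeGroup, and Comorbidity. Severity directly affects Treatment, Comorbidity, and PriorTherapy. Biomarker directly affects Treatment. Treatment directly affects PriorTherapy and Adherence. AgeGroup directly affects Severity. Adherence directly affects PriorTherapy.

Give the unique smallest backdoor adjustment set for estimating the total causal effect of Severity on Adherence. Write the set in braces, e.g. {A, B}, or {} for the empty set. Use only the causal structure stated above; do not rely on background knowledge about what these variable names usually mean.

{Hospital}

Variables eligible for adjustment (non-descendants of Severity, excluding Severity and Adherence): {AgeGroup, Biomarker, Hospital}.
Backdoor paths from Severity to Adherence:
  P1: Severity <- Hospital -> Adherence
  P2: Severity <- Hospital -> PriorTherapy <- Treatment -> Adherence
  P3: Severity <- Hospital -> PriorTherapy <- Adherence
  P4: Severity <- AgeGroup <- Hospital -> Adherence
  P5: Severity <- AgeGroup <- Hospital -> PriorTherapy <- Treatment -> Adherence
  P6: Severity <- AgeGroup <- Hospital -> PriorTherapy <- Adherence
The empty set is not sufficient: P1 (Severity <- Hospital -> Adherence) has no collider blocking it and no conditioned non-collider, so it is open.
Try {Hospital}:
  P1: blocked at fork node Hospital ∈ conditioning set.
  P2: blocked at fork node Hospital ∈ conditioning set.
  P3: blocked at fork node Hospital ∈ conditioning set.
  P4: blocked at fork node Hospital ∈ conditioning set.
  P5: blocked at fork node Hospital ∈ conditioning set.
  P6: blocked at fork node Hospital ∈ conditioning set.
{Hospital} contains no descendant of Severity and blocks every backdoor path.
No other singleton works — e.g. {Biomarker} leaves P1 open — so {Hospital} is the unique smallest valid adjustment set.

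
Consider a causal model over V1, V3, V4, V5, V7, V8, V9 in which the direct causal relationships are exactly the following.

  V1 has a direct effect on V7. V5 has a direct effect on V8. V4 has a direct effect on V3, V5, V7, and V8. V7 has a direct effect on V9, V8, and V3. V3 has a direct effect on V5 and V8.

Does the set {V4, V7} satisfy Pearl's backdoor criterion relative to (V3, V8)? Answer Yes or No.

Backdoor paths from V3 to V8 (paths whose first edge points into V3):
  P1: V3 <- V4 -> V7 -> V8
  P2: V3 <- V4 -> V5 -> V8
  P3: V3 <- V4 -> V8
  P4: V3 <- V7 <- V4 -> V5 -> V8
  P5: V3 <- V7 <- V4 -> V8
  P6: V3 <- V7 -> V8
Condition 1 (no descendant of V3 in the set): holds — descendants of V3 are {V5, V8}; none are in {V4, V7}.
Condition 2 (every backdoor path blocked by {V4, V7}):
  P1: blocked at fork node V4 ∈ conditioning set.
  P2: blocked at fork node V4 ∈ conditioning set.
  P3: blocked at fork node V4 ∈ conditioning set.
  P4: blocked at chain node V7 ∈ conditioning set.
  P5: blocked at chain node V7 ∈ conditioning set.
  P6: blocked at fork node V7 ∈ conditioning set.
{V4, V7} satisfies the backdoor criterion.

Yes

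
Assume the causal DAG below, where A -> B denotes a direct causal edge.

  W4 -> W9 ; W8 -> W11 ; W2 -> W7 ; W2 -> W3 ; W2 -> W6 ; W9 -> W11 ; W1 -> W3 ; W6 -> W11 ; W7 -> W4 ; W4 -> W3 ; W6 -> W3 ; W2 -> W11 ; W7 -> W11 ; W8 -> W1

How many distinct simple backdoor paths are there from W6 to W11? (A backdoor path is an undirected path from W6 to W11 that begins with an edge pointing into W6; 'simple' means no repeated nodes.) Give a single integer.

A backdoor path from W6 to W11 is any simple undirected path whose first edge points into W6 (i.e. leaves W6 via a parent).
Parents of W6: {W2}.
Enumerating:
  P1: W6 <- W2 -> W7 -> W4 -> W9 -> W11
  P2: W6 <- W2 -> W7 -> W4 -> W3 <- W1 <- W8 -> W11
  P3: W6 <- W2 -> W7 -> W11
  P4: W6 <- W2 -> W11
  P5: W6 <- W2 -> W3 <- W4 <- W7 -> W11
  P6: W6 <- W2 -> W3 <- W4 -> W9 -> W11
  P7: W6 <- W2 -> W3 <- W1 <- W8 -> W11
That exhausts the simple backdoor paths. Count: 7.

7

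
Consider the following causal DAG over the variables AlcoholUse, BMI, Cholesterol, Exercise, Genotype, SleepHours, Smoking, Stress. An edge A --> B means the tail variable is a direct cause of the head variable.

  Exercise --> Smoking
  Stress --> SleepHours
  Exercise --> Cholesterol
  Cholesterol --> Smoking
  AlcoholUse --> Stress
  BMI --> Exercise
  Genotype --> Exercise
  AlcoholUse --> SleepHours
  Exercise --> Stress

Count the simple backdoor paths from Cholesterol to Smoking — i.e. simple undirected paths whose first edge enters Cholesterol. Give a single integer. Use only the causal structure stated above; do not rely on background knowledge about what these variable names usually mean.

A backdoor path from Cholesterol to Smoking is any simple undirected path whose first edge points into Cholesterol (i.e. leaves Cholesterol via a parent).
Parents of Cholesterol: {Exercise}.
Enumerating:
  P1: Cholesterol <- Exercise -> Smoking
That exhausts the simple backdoor paths. Count: 1.

1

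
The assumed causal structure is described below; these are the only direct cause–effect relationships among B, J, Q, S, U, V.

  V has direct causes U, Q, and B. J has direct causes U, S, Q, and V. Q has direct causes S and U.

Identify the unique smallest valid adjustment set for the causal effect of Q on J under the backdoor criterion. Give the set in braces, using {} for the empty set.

Variables eligible for adjustment (non-descendants of Q, excluding Q and J): {B, S, U}.
Backdoor paths from Q to J:
  P1: Q <- S -> J
  P2: Q <- U -> V -> J
  P3: Q <- U -> J
The empty set is not sufficient: P1 (Q <- S -> J) has no collider blocking it and no conditioned non-collider, so it is open.
Try {S, U}:
  P1: blocked at fork node S ∈ conditioning set.
  P2: blocked at fork node U ∈ conditioning set.
  P3: blocked at fork node U ∈ conditioning set.
{S, U} contains no descendant of Q and blocks every backdoor path.
Every element of {S, U} is needed (dropping S leaves P1 open; dropping U leaves P2 open), so no proper subset is valid.
Among all size-2 subsets of the eligible variables, only {S, U} blocks every backdoor path, so it is the unique smallest valid adjustment set.

{S, U}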